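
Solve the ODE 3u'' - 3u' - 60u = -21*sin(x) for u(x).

u = -7*cos(x)/442 + 147*sin(x)/442 + C1*exp(5*x) + C2*exp(-4*x)

Divide through by 3: u'' - u' - 20u = -7*sin(x).
Characteristic equation r² - r - 20 = 0 factors as (r - 5)(r + 4) = 0, so r = 5, -4.
Hence u_h = C1*exp(5*x) + C2*exp(-4*x).
Try u_p = A*cos(x) + B*sin(x). Substituting and equating the coefficients of cos(x) and sin(x) gives A = -7/442, B = 147/442, so u_p = -7*cos(x)/442 + 147*sin(x)/442.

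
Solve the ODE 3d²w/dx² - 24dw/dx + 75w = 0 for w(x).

Divide through by 3: w'' - 8w' + 25w = 0.
Characteristic equation r² - 8r + 25 = 0 has discriminant (-8)² - 4·(25) = -36 < 0, so r = 4 ± 3i.
Hence w_h = C1*cos(3*x)*exp(4*x) + C2*exp(4*x)*sin(3*x).

w = C1*cos(3*x)*exp(4*x) + C2*exp(4*x)*sin(3*x)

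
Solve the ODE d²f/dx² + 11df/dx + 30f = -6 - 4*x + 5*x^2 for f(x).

Characteristic equation r² + 11r + 30 = 0 factors as (r + 6)(r + 5) = 0, so r = -6, -5.
Hence f_h = C1*exp(-6*x) + C2*exp(-5*x).
For the particular solution try f_p = A0 + A1*x + A2*x^2. Substituting and matching coefficients of each power of x gives A0 = -317/2700, A1 = -23/90, A2 = 1/6, so f_p = -317/2700 - 23*x/90 + x^2/6.

f = -317/2700 - 23*x/90 + x**2/6 + C1*exp(-6*x) + C2*exp(-5*x)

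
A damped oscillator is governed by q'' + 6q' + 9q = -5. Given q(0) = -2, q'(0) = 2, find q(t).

Characteristic equation r² + 6r + 9 = 0 has discriminant (6)² - 4·(9) = 0, so r = -3 is a repeated root.
Hence q_h = (C1 + C2*t)*exp(-3*t).
For the particular solution try q_p = A0. Substituting and matching coefficients of each power of t gives A0 = -5/9, so q_p = -5/9.
General solution: q = -5/9 + C1*exp(-3*t) + C2*t*exp(-3*t).
Apply the initial conditions: q(0) = -5/9 + C1 = -2 and q'(0) = C2 - 3*C1 = 2. Solving gives C1 = -13/9, C2 = -7/3.

q = -5/9 - 13*exp(-3*t)/9 - 7*t*exp(-3*t)/3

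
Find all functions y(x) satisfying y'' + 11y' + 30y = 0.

y = C1*exp(-6*x) + C2*exp(-5*x)

Characteristic equation r² + 11r + 30 = 0 factors as (r + 6)(r + 5) = 0, so r = -6, -5.
Hence y_h = C1*exp(-6*x) + C2*exp(-5*x).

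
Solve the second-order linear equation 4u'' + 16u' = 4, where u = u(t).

Divide through by 4: u'' + 4u' = 1.
Characteristic equation r² + 4r = 0 factors as (r + 4)r = 0, so r = -4, 0.
Hence u_h = C1*exp(-4*t) + C2.
Since 0 is a characteristic root (multiplicity 1), multiply the polynomial trial by t: try u_p = A0*t. Substituting and matching coefficients of each power of t gives A0 = 1/4, so u_p = t/4.

u = C2 + t/4 + C1*exp(-4*t)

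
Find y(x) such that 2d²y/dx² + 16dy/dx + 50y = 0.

y = C1*cos(3*x)*exp(-4*x) + C2*exp(-4*x)*sin(3*x)

Divide through by 2: y'' + 8y' + 25y = 0.
Characteristic equation r² + 8r + 25 = 0 has discriminant (8)² - 4·(25) = -36 < 0, so r = -4 ± 3i.
Hence y_h = C1*cos(3*x)*exp(-4*x) + C2*exp(-4*x)*sin(3*x).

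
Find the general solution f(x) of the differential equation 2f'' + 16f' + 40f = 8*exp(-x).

Divide through by 2: f'' + 8f' + 20f = 4*exp(-x).
Characteristic equation r² + 8r + 20 = 0 has discriminant (8)² - 4·(20) = -16 < 0, so r = -4 ± 2i.
Hence f_h = C1*cos(2*x)*exp(-4*x) + C2*exp(-4*x)*sin(2*x).
Try f_p = A*exp(-x). Substituting into the equation and dividing by exp(-x) gives A = 4/13, so f_p = 4*exp(-x)/13.

f = 4*exp(-x)/13 + C1*cos(2*x)*exp(-4*x) + C2*exp(-4*x)*sin(2*x)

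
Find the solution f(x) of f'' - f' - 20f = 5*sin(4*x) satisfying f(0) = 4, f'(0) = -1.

Characteristic equation r² - r - 20 = 0 factors as (r + 4)(r - 5) = 0, so r = -4, 5.
Hence f_h = C1*exp(-4*x) + C2*exp(5*x).
Try f_p = A*cos(4*x) + B*sin(4*x). Substituting and equating the coefficients of cos(4x) and sin(4x) gives A = 5/328, B = -45/328, so f_p = -45*sin(4*x)/328 + 5*cos(4*x)/328.
General solution: f = -45*sin(4*x)/328 + 5*cos(4*x)/328 + C1*exp(-4*x) + C2*exp(5*x).
Apply the initial conditions: f(0) = 5/328 + C1 + C2 = 4 and f'(0) = -45/82 - 4*C1 + 5*C2 = -1. Solving gives C1 = 163/72, C2 = 635/369.

f = -45*sin(4*x)/328 + 5*cos(4*x)/328 + 163*exp(-4*x)/72 + 635*exp(5*x)/369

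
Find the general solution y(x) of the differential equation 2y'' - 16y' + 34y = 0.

Divide through by 2: y'' - 8y' + 17y = 0.
Characteristic equation r² - 8r + 17 = 0 has discriminant (-8)² - 4·(17) = -4 < 0, so r = 4 ± i.
Hence y_h = C1*cos(x)*exp(4*x) + C2*exp(4*x)*sin(x).

y = C1*cos(x)*exp(4*x) + C2*exp(4*x)*sin(x)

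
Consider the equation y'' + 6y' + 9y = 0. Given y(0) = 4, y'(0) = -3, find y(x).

y = 4*exp(-3*x) + 9*x*exp(-3*x)

Characteristic equation r² + 6r + 9 = 0 has discriminant (6)² - 4·(9) = 0, so r = -3 is a repeated root.
Hence y_h = (C1 + C2*x)*exp(-3*x).
Apply the initial conditions: y(0) = C1 = 4 and y'(0) = C2 - 3*C1 = -3. Solving gives C1 = 4, C2 = 9.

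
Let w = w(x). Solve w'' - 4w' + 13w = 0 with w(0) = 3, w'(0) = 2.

w = 3*cos(3*x)*exp(2*x) - 4*exp(2*x)*sin(3*x)/3

Characteristic equation r² - 4r + 13 = 0 has discriminant (-4)² - 4·(13) = -36 < 0, so r = 2 ± 3i.
Hence w_h = C1*cos(3*x)*exp(2*x) + C2*exp(2*x)*sin(3*x).
Apply the initial conditions: w(0) = C1 = 3 and w'(0) = 2*C1 + 3*C2 = 2. Solving gives C1 = 3, C2 = -4/3.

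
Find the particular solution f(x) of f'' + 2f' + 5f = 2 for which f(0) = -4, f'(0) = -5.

f = 2/5 - 47*exp(-x)*sin(2*x)/10 - 22*cos(2*x)*exp(-x)/5

Characteristic equation r² + 2r + 5 = 0 has discriminant (2)² - 4·(5) = -16 < 0, so r = -1 ± 2i.
Hence f_h = C1*cos(2*x)*exp(-x) + C2*exp(-x)*sin(2*x).
For the particular solution try f_p = A0. Substituting and matching coefficients of each power of x gives A0 = 2/5, so f_p = 2/5.
General solution: f = 2/5 + C1*cos(2*x)*exp(-x) + C2*exp(-x)*sin(2*x).
Apply the initial conditions: f(0) = 2/5 + C1 = -4 and f'(0) = -C1 + 2*C2 = -5. Solving gives C1 = -22/5, C2 = -47/10.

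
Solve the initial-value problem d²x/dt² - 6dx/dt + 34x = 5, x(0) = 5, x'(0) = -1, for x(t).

x = 5/34 - 529*exp(3*t)*sin(5*t)/170 + 165*cos(5*t)*exp(3*t)/34

Characteristic equation r² - 6r + 34 = 0 has discriminant (-6)² - 4·(34) = -100 < 0, so r = 3 ± 5i.
Hence x_h = C1*cos(5*t)*exp(3*t) + C2*exp(3*t)*sin(5*t).
For the particular solution try x_p = A0. Substituting and matching coefficients of each power of t gives A0 = 5/34, so x_p = 5/34.
General solution: x = 5/34 + C1*cos(5*t)*exp(3*t) + C2*exp(3*t)*sin(5*t).
Apply the initial conditions: x(0) = 5/34 + C1 = 5 and x'(0) = 3*C1 + 5*C2 = -1. Solving gives C1 = 165/34, C2 = -529/170.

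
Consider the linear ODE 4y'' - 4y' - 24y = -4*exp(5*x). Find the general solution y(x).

y = -exp(5*x)/14 + C1*exp(3*x) + C2*exp(-2*x)

Divide through by 4: y'' - y' - 6y = -exp(5*x).
Characteristic equation r² - r - 6 = 0 factors as (r - 3)(r + 2) = 0, so r = 3, -2.
Hence y_h = C1*exp(3*x) + C2*exp(-2*x).
Try y_p = A*exp(5*x). Substituting into the equation and dividing by exp(5*x) gives A = -1/14, so y_p = -exp(5*x)/14.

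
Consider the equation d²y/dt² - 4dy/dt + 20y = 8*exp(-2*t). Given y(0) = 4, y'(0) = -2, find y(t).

y = exp(-2*t)/4 - 9*exp(2*t)*sin(4*t)/4 + 15*cos(4*t)*exp(2*t)/4

Characteristic equation r² - 4r + 20 = 0 has discriminant (-4)² - 4·(20) = -64 < 0, so r = 2 ± 4i.
Hence y_h = C1*cos(4*t)*exp(2*t) + C2*exp(2*t)*sin(4*t).
Try y_p = A*exp(-2*t). Substituting into the equation and dividing by exp(-2*t) gives A = 1/4, so y_p = exp(-2*t)/4.
General solution: y = exp(-2*t)/4 + C1*cos(4*t)*exp(2*t) + C2*exp(2*t)*sin(4*t).
Apply the initial conditions: y(0) = 1/4 + C1 = 4 and y'(0) = -1/2 + 2*C1 + 4*C2 = -2. Solving gives C1 = 15/4, C2 = -9/4.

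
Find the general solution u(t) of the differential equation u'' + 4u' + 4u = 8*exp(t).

Characteristic equation r² + 4r + 4 = 0 has discriminant (4)² - 4·(4) = 0, so r = -2 is a repeated root.
Hence u_h = (C1 + C2*t)*exp(-2*t).
Try u_p = A*exp(t). Substituting into the equation and dividing by exp(t) gives A = 8/9, so u_p = 8*exp(t)/9.

u = 8*exp(t)/9 + C1*exp(-2*t) + C2*t*exp(-2*t)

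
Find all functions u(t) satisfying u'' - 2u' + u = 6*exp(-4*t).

Characteristic equation r² - 2r + 1 = 0 has discriminant (-2)² - 4·(1) = 0, so r = 1 is a repeated root.
Hence u_h = (C1 + C2*t)*exp(t).
Try u_p = A*exp(-4*t). Substituting into the equation and dividing by exp(-4*t) gives A = 6/25, so u_p = 6*exp(-4*t)/25.

u = 6*exp(-4*t)/25 + C1*exp(t) + C2*t*exp(t)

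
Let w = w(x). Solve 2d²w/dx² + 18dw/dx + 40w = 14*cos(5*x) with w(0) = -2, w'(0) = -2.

w = -520*exp(-4*x)/41 - 7*cos(5*x)/410 + 63*sin(5*x)/410 + 107*exp(-5*x)/10

Divide through by 2: w'' + 9w' + 20w = 7*cos(5*x).
Characteristic equation r² + 9r + 20 = 0 factors as (r + 4)(r + 5) = 0, so r = -4, -5.
Hence w_h = C1*exp(-4*x) + C2*exp(-5*x).
Try w_p = A*cos(5*x) + B*sin(5*x). Substituting and equating the coefficients of cos(5x) and sin(5x) gives A = -7/410, B = 63/410, so w_p = -7*cos(5*x)/410 + 63*sin(5*x)/410.
General solution: w = -7*cos(5*x)/410 + 63*sin(5*x)/410 + C1*exp(-4*x) + C2*exp(-5*x).
Apply the initial conditions: w(0) = -7/410 + C1 + C2 = -2 and w'(0) = 63/82 - 5*C2 - 4*C1 = -2. Solving gives C1 = -520/41, C2 = 107/10.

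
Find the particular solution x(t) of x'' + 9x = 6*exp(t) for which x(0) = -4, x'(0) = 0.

x = -23*cos(3*t)/5 - sin(3*t)/5 + 3*exp(t)/5

Characteristic equation r² + 9 = 0 has discriminant (0)² - 4·(9) = -36 < 0, so r = ± 3i.
Hence x_h = C1*cos(3*t) + C2*sin(3*t).
Try x_p = A*exp(t). Substituting into the equation and dividing by exp(t) gives A = 3/5, so x_p = 3*exp(t)/5.
General solution: x = 3*exp(t)/5 + C1*cos(3*t) + C2*sin(3*t).
Apply the initial conditions: x(0) = 3/5 + C1 = -4 and x'(0) = 3/5 + 3*C2 = 0. Solving gives C1 = -23/5, C2 = -1/5.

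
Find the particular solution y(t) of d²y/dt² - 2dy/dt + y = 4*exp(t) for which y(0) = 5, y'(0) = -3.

Characteristic equation r² - 2r + 1 = 0 has discriminant (-2)² - 4·(1) = 0, so r = 1 is a repeated root.
Hence y_h = (C1 + C2*t)*exp(t).
Since exp(t) solves the homogeneous equation (r = 1 is a root of multiplicity 2), multiply the trial by t^2. Try y_p = A*t^2*exp(t). Substituting into the equation and dividing by exp(t) gives A = 2, so y_p = 2*t^2*exp(t).
General solution: y = C1*exp(t) + 2*t^2*exp(t) + C2*t*exp(t).
Apply the initial conditions: y(0) = C1 = 5 and y'(0) = C1 + C2 = -3. Solving gives C1 = 5, C2 = -8.

y = 5*exp(t) - 8*t*exp(t) + 2*t**2*exp(t)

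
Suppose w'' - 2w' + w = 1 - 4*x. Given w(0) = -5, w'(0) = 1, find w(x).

Characteristic equation r² - 2r + 1 = 0 has discriminant (-2)² - 4·(1) = 0, so r = 1 is a repeated root.
Hence w_h = (C1 + C2*x)*exp(x).
For the particular solution try w_p = A0 + A1*x. Substituting and matching coefficients of each power of x gives A0 = -7, A1 = -4, so w_p = -7 - 4*x.
General solution: w = -7 - 4*x + C1*exp(x) + C2*x*exp(x).
Apply the initial conditions: w(0) = -7 + C1 = -5 and w'(0) = -4 + C1 + C2 = 1. Solving gives C1 = 2, C2 = 3.

w = -7 - 4*x + 2*exp(x) + 3*x*exp(x)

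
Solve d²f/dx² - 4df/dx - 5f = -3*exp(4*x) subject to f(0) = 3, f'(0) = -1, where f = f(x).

Characteristic equation r² - 4r - 5 = 0 factors as (r + 1)(r - 5) = 0, so r = -1, 5.
Hence f_h = C1*exp(-x) + C2*exp(5*x).
Try f_p = A*exp(4*x). Substituting into the equation and dividing by exp(4*x) gives A = 3/5, so f_p = 3*exp(4*x)/5.
General solution: f = 3*exp(4*x)/5 + C1*exp(-x) + C2*exp(5*x).
Apply the initial conditions: f(0) = 3/5 + C1 + C2 = 3 and f'(0) = 12/5 - C1 + 5*C2 = -1. Solving gives C1 = 77/30, C2 = -1/6.

f = -exp(5*x)/6 + 3*exp(4*x)/5 + 77*exp(-x)/30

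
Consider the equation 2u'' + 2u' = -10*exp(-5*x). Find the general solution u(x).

Divide through by 2: u'' + u' = -5*exp(-5*x).
Characteristic equation r² + r = 0 factors as (r + 1)r = 0, so r = -1, 0.
Hence u_h = C1*exp(-x) + C2.
Try u_p = A*exp(-5*x). Substituting into the equation and dividing by exp(-5*x) gives A = -1/4, so u_p = -exp(-5*x)/4.

u = C2 - exp(-5*x)/4 + C1*exp(-x)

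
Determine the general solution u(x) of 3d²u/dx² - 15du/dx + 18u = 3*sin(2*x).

u = sin(2*x)/52 + 5*cos(2*x)/52 + C1*exp(3*x) + C2*exp(2*x)

Divide through by 3: u'' - 5u' + 6u = sin(2*x).
Characteristic equation r² - 5r + 6 = 0 factors as (r - 3)(r - 2) = 0, so r = 3, 2.
Hence u_h = C1*exp(3*x) + C2*exp(2*x).
Try u_p = A*cos(2*x) + B*sin(2*x). Substituting and equating the coefficients of cos(2x) and sin(2x) gives A = 5/52, B = 1/52, so u_p = sin(2*x)/52 + 5*cos(2*x)/52.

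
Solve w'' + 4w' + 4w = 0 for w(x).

Characteristic equation r² + 4r + 4 = 0 has discriminant (4)² - 4·(4) = 0, so r = -2 is a repeated root.
Hence w_h = (C1 + C2*x)*exp(-2*x).

w = C1*exp(-2*x) + C2*x*exp(-2*x)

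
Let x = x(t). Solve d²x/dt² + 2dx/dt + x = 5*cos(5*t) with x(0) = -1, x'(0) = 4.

Characteristic equation r² + 2r + 1 = 0 has discriminant (2)² - 4·(1) = 0, so r = -1 is a repeated root.
Hence x_h = (C1 + C2*t)*exp(-t).
Try x_p = A*cos(5*t) + B*sin(5*t). Substituting and equating the coefficients of cos(5t) and sin(5t) gives A = -30/169, B = 25/338, so x_p = -30*cos(5*t)/169 + 25*sin(5*t)/338.
General solution: x = -30*cos(5*t)/169 + 25*sin(5*t)/338 + C1*exp(-t) + C2*t*exp(-t).
Apply the initial conditions: x(0) = -30/169 + C1 = -1 and x'(0) = 125/338 + C2 - C1 = 4. Solving gives C1 = -139/169, C2 = 73/26.

x = -139*exp(-t)/169 - 30*cos(5*t)/169 + 25*sin(5*t)/338 + 73*t*exp(-t)/26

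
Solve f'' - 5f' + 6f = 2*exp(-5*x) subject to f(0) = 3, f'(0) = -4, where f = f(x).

Characteristic equation r² - 5r + 6 = 0 factors as (r - 3)(r - 2) = 0, so r = 3, 2.
Hence f_h = C1*exp(3*x) + C2*exp(2*x).
Try f_p = A*exp(-5*x). Substituting into the equation and dividing by exp(-5*x) gives A = 1/28, so f_p = exp(-5*x)/28.
General solution: f = exp(-5*x)/28 + C1*exp(3*x) + C2*exp(2*x).
Apply the initial conditions: f(0) = 1/28 + C1 + C2 = 3 and f'(0) = -5/28 + 2*C2 + 3*C1 = -4. Solving gives C1 = -39/4, C2 = 89/7.

f = -39*exp(3*x)/4 + exp(-5*x)/28 + 89*exp(2*x)/7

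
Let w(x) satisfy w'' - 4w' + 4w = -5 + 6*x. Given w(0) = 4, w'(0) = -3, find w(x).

Characteristic equation r² - 4r + 4 = 0 has discriminant (-4)² - 4·(4) = 0, so r = 2 is a repeated root.
Hence w_h = (C1 + C2*x)*exp(2*x).
For the particular solution try w_p = A0 + A1*x. Substituting and matching coefficients of each power of x gives A0 = 1/4, A1 = 3/2, so w_p = 1/4 + 3*x/2.
General solution: w = 1/4 + 3*x/2 + C1*exp(2*x) + C2*x*exp(2*x).
Apply the initial conditions: w(0) = 1/4 + C1 = 4 and w'(0) = 3/2 + C2 + 2*C1 = -3. Solving gives C1 = 15/4, C2 = -12.

w = 1/4 + 3*x/2 + 15*exp(2*x)/4 - 12*x*exp(2*x)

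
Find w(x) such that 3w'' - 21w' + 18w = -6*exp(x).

Divide through by 3: w'' - 7w' + 6w = -2*exp(x).
Characteristic equation r² - 7r + 6 = 0 factors as (r - 6)(r - 1) = 0, so r = 6, 1.
Hence w_h = C1*exp(6*x) + C2*exp(x).
Since exp(x) solves the homogeneous equation (r = 1 is a root of multiplicity 1), multiply the trial by x. Try w_p = A*x*exp(x). Substituting into the equation and dividing by exp(x) gives A = 2/5, so w_p = 2*x*exp(x)/5.

w = C1*exp(6*x) + C2*exp(x) + 2*x*exp(x)/5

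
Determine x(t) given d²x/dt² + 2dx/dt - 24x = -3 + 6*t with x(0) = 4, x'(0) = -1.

x = 5/48 - t/4 + 49*exp(-6*t)/30 + 181*exp(4*t)/80

Characteristic equation r² + 2r - 24 = 0 factors as (r - 4)(r + 6) = 0, so r = 4, -6.
Hence x_h = C1*exp(4*t) + C2*exp(-6*t).
For the particular solution try x_p = A0 + A1*t. Substituting and matching coefficients of each power of t gives A0 = 5/48, A1 = -1/4, so x_p = 5/48 - t/4.
General solution: x = 5/48 - t/4 + C1*exp(4*t) + C2*exp(-6*t).
Apply the initial conditions: x(0) = 5/48 + C1 + C2 = 4 and x'(0) = -1/4 - 6*C2 + 4*C1 = -1. Solving gives C1 = 181/80, C2 = 49/30.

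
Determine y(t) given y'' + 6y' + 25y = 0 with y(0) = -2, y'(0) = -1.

y = -2*cos(4*t)*exp(-3*t) - 7*exp(-3*t)*sin(4*t)/4

Characteristic equation r² + 6r + 25 = 0 has discriminant (6)² - 4·(25) = -64 < 0, so r = -3 ± 4i.
Hence y_h = C1*cos(4*t)*exp(-3*t) + C2*exp(-3*t)*sin(4*t).
Apply the initial conditions: y(0) = C1 = -2 and y'(0) = -3*C1 + 4*C2 = -1. Solving gives C1 = -2, C2 = -7/4.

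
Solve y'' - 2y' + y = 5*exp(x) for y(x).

Characteristic equation r² - 2r + 1 = 0 has discriminant (-2)² - 4·(1) = 0, so r = 1 is a repeated root.
Hence y_h = (C1 + C2*x)*exp(x).
Since exp(x) solves the homogeneous equation (r = 1 is a root of multiplicity 2), multiply the trial by x^2. Try y_p = A*x^2*exp(x). Substituting into the equation and dividing by exp(x) gives A = 5/2, so y_p = 5*x^2*exp(x)/2.

y = C1*exp(x) + 5*x**2*exp(x)/2 + C2*x*exp(x)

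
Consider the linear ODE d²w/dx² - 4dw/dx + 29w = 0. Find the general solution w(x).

w = C1*cos(5*x)*exp(2*x) + C2*exp(2*x)*sin(5*x)

Characteristic equation r² - 4r + 29 = 0 has discriminant (-4)² - 4·(29) = -100 < 0, so r = 2 ± 5i.
Hence w_h = C1*cos(5*x)*exp(2*x) + C2*exp(2*x)*sin(5*x).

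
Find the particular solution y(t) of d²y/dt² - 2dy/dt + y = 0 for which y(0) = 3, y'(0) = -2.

y = 3*exp(t) - 5*t*exp(t)

Characteristic equation r² - 2r + 1 = 0 has discriminant (-2)² - 4·(1) = 0, so r = 1 is a repeated root.
Hence y_h = (C1 + C2*t)*exp(t).
Apply the initial conditions: y(0) = C1 = 3 and y'(0) = C1 + C2 = -2. Solving gives C1 = 3, C2 = -5.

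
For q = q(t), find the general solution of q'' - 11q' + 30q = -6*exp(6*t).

q = C1*exp(6*t) + C2*exp(5*t) - 6*t*exp(6*t)

Characteristic equation r² - 11r + 30 = 0 factors as (r - 6)(r - 5) = 0, so r = 6, 5.
Hence q_h = C1*exp(6*t) + C2*exp(5*t).
Since exp(6*t) solves the homogeneous equation (r = 6 is a root of multiplicity 1), multiply the trial by t. Try q_p = A*t*exp(6*t). Substituting into the equation and dividing by exp(6*t) gives A = -6, so q_p = -6*t*exp(6*t).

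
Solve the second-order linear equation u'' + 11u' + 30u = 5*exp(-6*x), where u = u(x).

u = C1*exp(-6*x) + C2*exp(-5*x) - 5*x*exp(-6*x)

Characteristic equation r² + 11r + 30 = 0 factors as (r + 6)(r + 5) = 0, so r = -6, -5.
Hence u_h = C1*exp(-6*x) + C2*exp(-5*x).
Since exp(-6*x) solves the homogeneous equation (r = -6 is a root of multiplicity 1), multiply the trial by x. Try u_p = A*x*exp(-6*x). Substituting into the equation and dividing by exp(-6*x) gives A = -5, so u_p = -5*x*exp(-6*x).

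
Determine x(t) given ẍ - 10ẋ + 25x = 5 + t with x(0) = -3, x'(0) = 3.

Characteristic equation r² - 10r + 25 = 0 has discriminant (-10)² - 4·(25) = 0, so r = 5 is a repeated root.
Hence x_h = (C1 + C2*t)*exp(5*t).
For the particular solution try x_p = A0 + A1*t. Substituting and matching coefficients of each power of t gives A0 = 27/125, A1 = 1/25, so x_p = 27/125 + t/25.
General solution: x = 27/125 + t/25 + C1*exp(5*t) + C2*t*exp(5*t).
Apply the initial conditions: x(0) = 27/125 + C1 = -3 and x'(0) = 1/25 + C2 + 5*C1 = 3. Solving gives C1 = -402/125, C2 = 476/25.

x = 27/125 - 402*exp(5*t)/125 + t/25 + 476*t*exp(5*t)/25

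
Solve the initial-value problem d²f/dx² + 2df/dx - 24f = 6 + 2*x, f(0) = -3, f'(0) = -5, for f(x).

Characteristic equation r² + 2r - 24 = 0 factors as (r + 6)(r - 4) = 0, so r = -6, 4.
Hence f_h = C1*exp(-6*x) + C2*exp(4*x).
For the particular solution try f_p = A0 + A1*x. Substituting and matching coefficients of each power of x gives A0 = -37/144, A1 = -1/12, so f_p = -37/144 - x/12.
General solution: f = -37/144 - x/12 + C1*exp(-6*x) + C2*exp(4*x).
Apply the initial conditions: f(0) = -37/144 + C1 + C2 = -3 and f'(0) = -1/12 - 6*C1 + 4*C2 = -5. Solving gives C1 = -109/180, C2 = -171/80.

f = -37/144 - 171*exp(4*x)/80 - 109*exp(-6*x)/180 - x/12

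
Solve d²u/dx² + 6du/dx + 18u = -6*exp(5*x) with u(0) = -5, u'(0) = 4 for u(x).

u = -6*exp(5*x)/73 - 755*exp(-3*x)*sin(3*x)/219 - 359*cos(3*x)*exp(-3*x)/73

Characteristic equation r² + 6r + 18 = 0 has discriminant (6)² - 4·(18) = -36 < 0, so r = -3 ± 3i.
Hence u_h = C1*cos(3*x)*exp(-3*x) + C2*exp(-3*x)*sin(3*x).
Try u_p = A*exp(5*x). Substituting into the equation and dividing by exp(5*x) gives A = -6/73, so u_p = -6*exp(5*x)/73.
General solution: u = -6*exp(5*x)/73 + C1*cos(3*x)*exp(-3*x) + C2*exp(-3*x)*sin(3*x).
Apply the initial conditions: u(0) = -6/73 + C1 = -5 and u'(0) = -30/73 - 3*C1 + 3*C2 = 4. Solving gives C1 = -359/73, C2 = -755/219.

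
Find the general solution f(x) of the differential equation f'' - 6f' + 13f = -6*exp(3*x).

f = -3*exp(3*x)/2 + C1*cos(2*x)*exp(3*x) + C2*exp(3*x)*sin(2*x)

Characteristic equation r² - 6r + 13 = 0 has discriminant (-6)² - 4·(13) = -16 < 0, so r = 3 ± 2i.
Hence f_h = C1*cos(2*x)*exp(3*x) + C2*exp(3*x)*sin(2*x).
Try f_p = A*exp(3*x). Substituting into the equation and dividing by exp(3*x) gives A = -3/2, so f_p = -3*exp(3*x)/2.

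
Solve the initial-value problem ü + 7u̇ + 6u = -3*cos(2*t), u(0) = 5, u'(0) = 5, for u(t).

Characteristic equation r² + 7r + 6 = 0 factors as (r + 6)(r + 1) = 0, so r = -6, -1.
Hence u_h = C1*exp(-6*t) + C2*exp(-t).
Try u_p = A*cos(2*t) + B*sin(2*t). Substituting and equating the coefficients of cos(2t) and sin(2t) gives A = -3/100, B = -21/100, so u_p = -21*sin(2*t)/100 - 3*cos(2*t)/100.
General solution: u = -21*sin(2*t)/100 - 3*cos(2*t)/100 + C1*exp(-6*t) + C2*exp(-t).
Apply the initial conditions: u(0) = -3/100 + C1 + C2 = 5 and u'(0) = -21/50 - C2 - 6*C1 = 5. Solving gives C1 = -209/100, C2 = 178/25.

u = -209*exp(-6*t)/100 - 21*sin(2*t)/100 - 3*cos(2*t)/100 + 178*exp(-t)/25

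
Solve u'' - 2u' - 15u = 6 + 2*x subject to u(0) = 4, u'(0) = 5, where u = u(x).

u = -86/225 - 2*x/15 + 151*exp(-3*x)/72 + 457*exp(5*x)/200

Characteristic equation r² - 2r - 15 = 0 factors as (r - 5)(r + 3) = 0, so r = 5, -3.
Hence u_h = C1*exp(5*x) + C2*exp(-3*x).
For the particular solution try u_p = A0 + A1*x. Substituting and matching coefficients of each power of x gives A0 = -86/225, A1 = -2/15, so u_p = -86/225 - 2*x/15.
General solution: u = -86/225 - 2*x/15 + C1*exp(5*x) + C2*exp(-3*x).
Apply the initial conditions: u(0) = -86/225 + C1 + C2 = 4 and u'(0) = -2/15 - 3*C2 + 5*C1 = 5. Solving gives C1 = 457/200, C2 = 151/72.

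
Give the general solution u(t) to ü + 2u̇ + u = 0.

Characteristic equation r² + 2r + 1 = 0 has discriminant (2)² - 4·(1) = 0, so r = -1 is a repeated root.
Hence u_h = (C1 + C2*t)*exp(-t).

u = C1*exp(-t) + C2*t*exp(-t)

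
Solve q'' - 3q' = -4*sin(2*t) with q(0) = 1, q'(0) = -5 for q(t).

Characteristic equation r² - 3r = 0 factors as (r - 3)r = 0, so r = 3, 0.
Hence q_h = C1*exp(3*t) + C2.
Try q_p = A*cos(2*t) + B*sin(2*t). Substituting and equating the coefficients of cos(2t) and sin(2t) gives A = -6/13, B = 4/13, so q_p = -6*cos(2*t)/13 + 4*sin(2*t)/13.
General solution: q = C2 - 6*cos(2*t)/13 + 4*sin(2*t)/13 + C1*exp(3*t).
Apply the initial conditions: q(0) = -6/13 + C1 + C2 = 1 and q'(0) = 8/13 + 3*C1 = -5. Solving gives C1 = -73/39, C2 = 10/3.

q = 10/3 - 73*exp(3*t)/39 - 6*cos(2*t)/13 + 4*sin(2*t)/13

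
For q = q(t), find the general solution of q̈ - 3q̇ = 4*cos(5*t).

q = C2 - 6*sin(5*t)/85 - 2*cos(5*t)/17 + C1*exp(3*t)

Characteristic equation r² - 3r = 0 factors as (r - 3)r = 0, so r = 3, 0.
Hence q_h = C1*exp(3*t) + C2.
Try q_p = A*cos(5*t) + B*sin(5*t). Substituting and equating the coefficients of cos(5t) and sin(5t) gives A = -2/17, B = -6/85, so q_p = -6*sin(5*t)/85 - 2*cos(5*t)/17.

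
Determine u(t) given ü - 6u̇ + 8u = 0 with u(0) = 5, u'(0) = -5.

Characteristic equation r² - 6r + 8 = 0 factors as (r - 2)(r - 4) = 0, so r = 2, 4.
Hence u_h = C1*exp(2*t) + C2*exp(4*t).
Apply the initial conditions: u(0) = C1 + C2 = 5 and u'(0) = 2*C1 + 4*C2 = -5. Solving gives C1 = 25/2, C2 = -15/2.

u = -15*exp(4*t)/2 + 25*exp(2*t)/2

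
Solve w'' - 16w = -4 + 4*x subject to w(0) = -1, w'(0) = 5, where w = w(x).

w = 1/4 - 41*exp(-4*x)/32 - x/4 + exp(4*x)/32

Characteristic equation r² - 16 = 0 factors as (r - 4)(r + 4) = 0, so r = 4, -4.
Hence w_h = C1*exp(4*x) + C2*exp(-4*x).
For the particular solution try w_p = A0 + A1*x. Substituting and matching coefficients of each power of x gives A0 = 1/4, A1 = -1/4, so w_p = 1/4 - x/4.
General solution: w = 1/4 - x/4 + C1*exp(4*x) + C2*exp(-4*x).
Apply the initial conditions: w(0) = 1/4 + C1 + C2 = -1 and w'(0) = -1/4 - 4*C2 + 4*C1 = 5. Solving gives C1 = 1/32, C2 = -41/32.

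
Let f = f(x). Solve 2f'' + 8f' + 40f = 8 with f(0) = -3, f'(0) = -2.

f = 1/5 - 21*exp(-2*x)*sin(4*x)/10 - 16*cos(4*x)*exp(-2*x)/5

Divide through by 2: f'' + 4f' + 20f = 4.
Characteristic equation r² + 4r + 20 = 0 has discriminant (4)² - 4·(20) = -64 < 0, so r = -2 ± 4i.
Hence f_h = C1*cos(4*x)*exp(-2*x) + C2*exp(-2*x)*sin(4*x).
For the particular solution try f_p = A0. Substituting and matching coefficients of each power of x gives A0 = 1/5, so f_p = 1/5.
General solution: f = 1/5 + C1*cos(4*x)*exp(-2*x) + C2*exp(-2*x)*sin(4*x).
Apply the initial conditions: f(0) = 1/5 + C1 = -3 and f'(0) = -2*C1 + 4*C2 = -2. Solving gives C1 = -16/5, C2 = -21/10.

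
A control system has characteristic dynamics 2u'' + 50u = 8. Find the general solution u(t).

u = 4/25 + C1*cos(5*t) + C2*sin(5*t)

Divide through by 2: u'' + 25u = 4.
Characteristic equation r² + 25 = 0 has discriminant (0)² - 4·(25) = -100 < 0, so r = ± 5i.
Hence u_h = C1*cos(5*t) + C2*sin(5*t).
For the particular solution try u_p = A0. Substituting and matching coefficients of each power of t gives A0 = 4/25, so u_p = 4/25.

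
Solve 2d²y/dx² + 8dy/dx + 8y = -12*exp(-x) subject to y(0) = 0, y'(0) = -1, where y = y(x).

y = -6*exp(-x) + 6*exp(-2*x) + 5*x*exp(-2*x)

Divide through by 2: y'' + 4y' + 4y = -6*exp(-x).
Characteristic equation r² + 4r + 4 = 0 has discriminant (4)² - 4·(4) = 0, so r = -2 is a repeated root.
Hence y_h = (C1 + C2*x)*exp(-2*x).
Try y_p = A*exp(-x). Substituting into the equation and dividing by exp(-x) gives A = -6, so y_p = -6*exp(-x).
General solution: y = -6*exp(-x) + C1*exp(-2*x) + C2*x*exp(-2*x).
Apply the initial conditions: y(0) = -6 + C1 = 0 and y'(0) = 6 + C2 - 2*C1 = -1. Solving gives C1 = 6, C2 = 5.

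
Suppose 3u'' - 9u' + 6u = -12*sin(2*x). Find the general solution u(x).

u = -3*cos(2*x)/5 + sin(2*x)/5 + C1*exp(x) + C2*exp(2*x)

Divide through by 3: u'' - 3u' + 2u = -4*sin(2*x).
Characteristic equation r² - 3r + 2 = 0 factors as (r - 1)(r - 2) = 0, so r = 1, 2.
Hence u_h = C1*exp(x) + C2*exp(2*x).
Try u_p = A*cos(2*x) + B*sin(2*x). Substituting and equating the coefficients of cos(2x) and sin(2x) gives A = -3/5, B = 1/5, so u_p = -3*cos(2*x)/5 + sin(2*x)/5.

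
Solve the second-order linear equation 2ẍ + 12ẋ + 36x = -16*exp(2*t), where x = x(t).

Divide through by 2: x'' + 6x' + 18x = -8*exp(2*t).
Characteristic equation r² + 6r + 18 = 0 has discriminant (6)² - 4·(18) = -36 < 0, so r = -3 ± 3i.
Hence x_h = C1*cos(3*t)*exp(-3*t) + C2*exp(-3*t)*sin(3*t).
Try x_p = A*exp(2*t). Substituting into the equation and dividing by exp(2*t) gives A = -4/17, so x_p = -4*exp(2*t)/17.

x = -4*exp(2*t)/17 + C1*cos(3*t)*exp(-3*t) + C2*exp(-3*t)*sin(3*t)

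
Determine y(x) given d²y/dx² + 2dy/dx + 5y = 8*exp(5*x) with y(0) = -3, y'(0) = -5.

y = exp(5*x)/5 - 23*exp(-x)*sin(2*x)/5 - 16*cos(2*x)*exp(-x)/5

Characteristic equation r² + 2r + 5 = 0 has discriminant (2)² - 4·(5) = -16 < 0, so r = -1 ± 2i.
Hence y_h = C1*cos(2*x)*exp(-x) + C2*exp(-x)*sin(2*x).
Try y_p = A*exp(5*x). Substituting into the equation and dividing by exp(5*x) gives A = 1/5, so y_p = exp(5*x)/5.
General solution: y = exp(5*x)/5 + C1*cos(2*x)*exp(-x) + C2*exp(-x)*sin(2*x).
Apply the initial conditions: y(0) = 1/5 + C1 = -3 and y'(0) = 1 - C1 + 2*C2 = -5. Solving gives C1 = -16/5, C2 = -23/5.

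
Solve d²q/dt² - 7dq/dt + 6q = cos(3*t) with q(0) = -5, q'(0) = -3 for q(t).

Characteristic equation r² - 7r + 6 = 0 factors as (r - 6)(r - 1) = 0, so r = 6, 1.
Hence q_h = C1*exp(6*t) + C2*exp(t).
Try q_p = A*cos(3*t) + B*sin(3*t). Substituting and equating the coefficients of cos(3t) and sin(3t) gives A = -1/150, B = -7/150, so q_p = -7*sin(3*t)/150 - cos(3*t)/150.
General solution: q = -7*sin(3*t)/150 - cos(3*t)/150 + C1*exp(6*t) + C2*exp(t).
Apply the initial conditions: q(0) = -1/150 + C1 + C2 = -5 and q'(0) = -7/50 + C2 + 6*C1 = -3. Solving gives C1 = 32/75, C2 = -271/50.

q = -271*exp(t)/50 - 7*sin(3*t)/150 - cos(3*t)/150 + 32*exp(6*t)/75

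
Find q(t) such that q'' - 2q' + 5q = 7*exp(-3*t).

q = 7*exp(-3*t)/20 + C1*cos(2*t)*exp(t) + C2*exp(t)*sin(2*t)

Characteristic equation r² - 2r + 5 = 0 has discriminant (-2)² - 4·(5) = -16 < 0, so r = 1 ± 2i.
Hence q_h = C1*cos(2*t)*exp(t) + C2*exp(t)*sin(2*t).
Try q_p = A*exp(-3*t). Substituting into the equation and dividing by exp(-3*t) gives A = 7/20, so q_p = 7*exp(-3*t)/20.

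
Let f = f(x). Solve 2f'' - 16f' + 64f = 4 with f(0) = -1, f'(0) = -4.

Divide through by 2: f'' - 8f' + 32f = 2.
Characteristic equation r² - 8r + 32 = 0 has discriminant (-8)² - 4·(32) = -64 < 0, so r = 4 ± 4i.
Hence f_h = C1*cos(4*x)*exp(4*x) + C2*exp(4*x)*sin(4*x).
For the particular solution try f_p = A0. Substituting and matching coefficients of each power of x gives A0 = 1/16, so f_p = 1/16.
General solution: f = 1/16 + C1*cos(4*x)*exp(4*x) + C2*exp(4*x)*sin(4*x).
Apply the initial conditions: f(0) = 1/16 + C1 = -1 and f'(0) = 4*C1 + 4*C2 = -4. Solving gives C1 = -17/16, C2 = 1/16.

f = 1/16 - 17*cos(4*x)*exp(4*x)/16 + exp(4*x)*sin(4*x)/16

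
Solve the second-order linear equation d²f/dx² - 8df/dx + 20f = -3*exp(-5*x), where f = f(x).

f = -3*exp(-5*x)/85 + C1*cos(2*x)*exp(4*x) + C2*exp(4*x)*sin(2*x)

Characteristic equation r² - 8r + 20 = 0 has discriminant (-8)² - 4·(20) = -16 < 0, so r = 4 ± 2i.
Hence f_h = C1*cos(2*x)*exp(4*x) + C2*exp(4*x)*sin(2*x).
Try f_p = A*exp(-5*x). Substituting into the equation and dividing by exp(-5*x) gives A = -3/85, so f_p = -3*exp(-5*x)/85.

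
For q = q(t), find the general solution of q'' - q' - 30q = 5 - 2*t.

q = -38/225 + t/15 + C1*exp(6*t) + C2*exp(-5*t)

Characteristic equation r² - r - 30 = 0 factors as (r - 6)(r + 5) = 0, so r = 6, -5.
Hence q_h = C1*exp(6*t) + C2*exp(-5*t).
For the particular solution try q_p = A0 + A1*t. Substituting and matching coefficients of each power of t gives A0 = -38/225, A1 = 1/15, so q_p = -38/225 + t/15.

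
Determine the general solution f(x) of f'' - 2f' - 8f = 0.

Characteristic equation r² - 2r - 8 = 0 factors as (r - 4)(r + 2) = 0, so r = 4, -2.
Hence f_h = C1*exp(4*x) + C2*exp(-2*x).

f = C1*exp(4*x) + C2*exp(-2*x)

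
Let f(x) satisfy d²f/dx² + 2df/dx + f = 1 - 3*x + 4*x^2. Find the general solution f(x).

Characteristic equation r² + 2r + 1 = 0 has discriminant (2)² - 4·(1) = 0, so r = -1 is a repeated root.
Hence f_h = (C1 + C2*x)*exp(-x).
For the particular solution try f_p = A0 + A1*x + A2*x^2. Substituting and matching coefficients of each power of x gives A0 = 31, A1 = -19, A2 = 4, so f_p = 31 - 19*x + 4*x^2.

f = 31 - 19*x + 4*x**2 + C1*exp(-x) + C2*x*exp(-x)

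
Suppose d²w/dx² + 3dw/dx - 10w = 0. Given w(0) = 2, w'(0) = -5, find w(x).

w = 5*exp(2*x)/7 + 9*exp(-5*x)/7

Characteristic equation r² + 3r - 10 = 0 factors as (r + 5)(r - 2) = 0, so r = -5, 2.
Hence w_h = C1*exp(-5*x) + C2*exp(2*x).
Apply the initial conditions: w(0) = C1 + C2 = 2 and w'(0) = -5*C1 + 2*C2 = -5. Solving gives C1 = 9/7, C2 = 5/7.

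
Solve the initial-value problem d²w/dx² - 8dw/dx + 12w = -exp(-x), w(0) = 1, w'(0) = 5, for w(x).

w = -exp(-x)/21 + exp(2*x)/3 + 5*exp(6*x)/7

Characteristic equation r² - 8r + 12 = 0 factors as (r - 2)(r - 6) = 0, so r = 2, 6.
Hence w_h = C1*exp(2*x) + C2*exp(6*x).
Try w_p = A*exp(-x). Substituting into the equation and dividing by exp(-x) gives A = -1/21, so w_p = -exp(-x)/21.
General solution: w = -exp(-x)/21 + C1*exp(2*x) + C2*exp(6*x).
Apply the initial conditions: w(0) = -1/21 + C1 + C2 = 1 and w'(0) = 1/21 + 2*C1 + 6*C2 = 5. Solving gives C1 = 1/3, C2 = 5/7.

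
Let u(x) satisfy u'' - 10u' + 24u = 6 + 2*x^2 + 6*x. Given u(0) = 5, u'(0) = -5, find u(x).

Characteristic equation r² - 10r + 24 = 0 factors as (r - 4)(r - 6) = 0, so r = 4, 6.
Hence u_h = C1*exp(4*x) + C2*exp(6*x).
For the particular solution try u_p = A0 + A1*x + A2*x^2. Substituting and matching coefficients of each power of x gives A0 = 325/864, A1 = 23/72, A2 = 1/12, so u_p = 325/864 + x^2/12 + 23*x/72.
General solution: u = 325/864 + x^2/12 + 23*x/72 + C1*exp(4*x) + C2*exp(6*x).
Apply the initial conditions: u(0) = 325/864 + C1 + C2 = 5 and u'(0) = 23/72 + 4*C1 + 6*C2 = -5. Solving gives C1 = 529/32, C2 = -643/54.

u = 325/864 - 643*exp(6*x)/54 + x**2/12 + 23*x/72 + 529*exp(4*x)/32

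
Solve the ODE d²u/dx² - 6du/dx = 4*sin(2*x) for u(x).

u = C2 - sin(2*x)/10 + 3*cos(2*x)/10 + C1*exp(6*x)

Characteristic equation r² - 6r = 0 factors as (r - 6)r = 0, so r = 6, 0.
Hence u_h = C1*exp(6*x) + C2.
Try u_p = A*cos(2*x) + B*sin(2*x). Substituting and equating the coefficients of cos(2x) and sin(2x) gives A = 3/10, B = -1/10, so u_p = -sin(2*x)/10 + 3*cos(2*x)/10.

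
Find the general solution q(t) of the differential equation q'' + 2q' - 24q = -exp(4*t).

Characteristic equation r² + 2r - 24 = 0 factors as (r + 6)(r - 4) = 0, so r = -6, 4.
Hence q_h = C1*exp(-6*t) + C2*exp(4*t).
Since exp(4*t) solves the homogeneous equation (r = 4 is a root of multiplicity 1), multiply the trial by t. Try q_p = A*t*exp(4*t). Substituting into the equation and dividing by exp(4*t) gives A = -1/10, so q_p = -t*exp(4*t)/10.

q = C1*exp(-6*t) + C2*exp(4*t) - t*exp(4*t)/10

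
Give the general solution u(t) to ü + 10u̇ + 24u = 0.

Characteristic equation r² + 10r + 24 = 0 factors as (r + 4)(r + 6) = 0, so r = -4, -6.
Hence u_h = C1*exp(-4*t) + C2*exp(-6*t).

u = C1*exp(-4*t) + C2*exp(-6*t)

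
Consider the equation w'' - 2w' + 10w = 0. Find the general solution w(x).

w = C1*cos(3*x)*exp(x) + C2*exp(x)*sin(3*x)

Characteristic equation r² - 2r + 10 = 0 has discriminant (-2)² - 4·(10) = -36 < 0, so r = 1 ± 3i.
Hence w_h = C1*cos(3*x)*exp(x) + C2*exp(x)*sin(3*x).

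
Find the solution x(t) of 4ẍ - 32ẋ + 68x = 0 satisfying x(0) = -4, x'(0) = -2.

Divide through by 4: x'' - 8x' + 17x = 0.
Characteristic equation r² - 8r + 17 = 0 has discriminant (-8)² - 4·(17) = -4 < 0, so r = 4 ± i.
Hence x_h = C1*cos(t)*exp(4*t) + C2*exp(4*t)*sin(t).
Apply the initial conditions: x(0) = C1 = -4 and x'(0) = C2 + 4*C1 = -2. Solving gives C1 = -4, C2 = 14.

x = -4*cos(t)*exp(4*t) + 14*exp(4*t)*sin(t)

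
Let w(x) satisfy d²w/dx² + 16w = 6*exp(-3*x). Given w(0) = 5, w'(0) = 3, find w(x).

Characteristic equation r² + 16 = 0 has discriminant (0)² - 4·(16) = -64 < 0, so r = ± 4i.
Hence w_h = C1*cos(4*x) + C2*sin(4*x).
Try w_p = A*exp(-3*x). Substituting into the equation and dividing by exp(-3*x) gives A = 6/25, so w_p = 6*exp(-3*x)/25.
General solution: w = 6*exp(-3*x)/25 + C1*cos(4*x) + C2*sin(4*x).
Apply the initial conditions: w(0) = 6/25 + C1 = 5 and w'(0) = -18/25 + 4*C2 = 3. Solving gives C1 = 119/25, C2 = 93/100.

w = 6*exp(-3*x)/25 + 93*sin(4*x)/100 + 119*cos(4*x)/25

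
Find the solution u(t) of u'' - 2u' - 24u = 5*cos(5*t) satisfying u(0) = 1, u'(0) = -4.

Characteristic equation r² - 2r - 24 = 0 factors as (r + 4)(r - 6) = 0, so r = -4, 6.
Hence u_h = C1*exp(-4*t) + C2*exp(6*t).
Try u_p = A*cos(5*t) + B*sin(5*t). Substituting and equating the coefficients of cos(5t) and sin(5t) gives A = -245/2501, B = -50/2501, so u_p = -245*cos(5*t)/2501 - 50*sin(5*t)/2501.
General solution: u = -245*cos(5*t)/2501 - 50*sin(5*t)/2501 + C1*exp(-4*t) + C2*exp(6*t).
Apply the initial conditions: u(0) = -245/2501 + C1 + C2 = 1 and u'(0) = -250/2501 - 4*C1 + 6*C2 = -4. Solving gives C1 = 43/41, C2 = 3/61.

u = -245*cos(5*t)/2501 - 50*sin(5*t)/2501 + 3*exp(6*t)/61 + 43*exp(-4*t)/41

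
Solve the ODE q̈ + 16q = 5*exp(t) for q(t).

q = 5*exp(t)/17 + C1*cos(4*t) + C2*sin(4*t)

Characteristic equation r² + 16 = 0 has discriminant (0)² - 4·(16) = -64 < 0, so r = ± 4i.
Hence q_h = C1*cos(4*t) + C2*sin(4*t).
Try q_p = A*exp(t). Substituting into the equation and dividing by exp(t) gives A = 5/17, so q_p = 5*exp(t)/17.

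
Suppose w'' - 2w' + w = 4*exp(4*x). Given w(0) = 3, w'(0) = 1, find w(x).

w = 4*exp(4*x)/9 + 23*exp(x)/9 - 10*x*exp(x)/3

Characteristic equation r² - 2r + 1 = 0 has discriminant (-2)² - 4·(1) = 0, so r = 1 is a repeated root.
Hence w_h = (C1 + C2*x)*exp(x).
Try w_p = A*exp(4*x). Substituting into the equation and dividing by exp(4*x) gives A = 4/9, so w_p = 4*exp(4*x)/9.
General solution: w = 4*exp(4*x)/9 + C1*exp(x) + C2*x*exp(x).
Apply the initial conditions: w(0) = 4/9 + C1 = 3 and w'(0) = 16/9 + C1 + C2 = 1. Solving gives C1 = 23/9, C2 = -10/3.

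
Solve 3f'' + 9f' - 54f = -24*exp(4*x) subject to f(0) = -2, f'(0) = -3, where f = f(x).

Divide through by 3: f'' + 3f' - 18f = -8*exp(4*x).
Characteristic equation r² + 3r - 18 = 0 factors as (r + 6)(r - 3) = 0, so r = -6, 3.
Hence f_h = C1*exp(-6*x) + C2*exp(3*x).
Try f_p = A*exp(4*x). Substituting into the equation and dividing by exp(4*x) gives A = -4/5, so f_p = -4*exp(4*x)/5.
General solution: f = -4*exp(4*x)/5 + C1*exp(-6*x) + C2*exp(3*x).
Apply the initial conditions: f(0) = -4/5 + C1 + C2 = -2 and f'(0) = -16/5 - 6*C1 + 3*C2 = -3. Solving gives C1 = -19/45, C2 = -7/9.

f = -19*exp(-6*x)/45 - 7*exp(3*x)/9 - 4*exp(4*x)/5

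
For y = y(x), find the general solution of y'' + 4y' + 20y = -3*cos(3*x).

Characteristic equation r² + 4r + 20 = 0 has discriminant (4)² - 4·(20) = -64 < 0, so r = -2 ± 4i.
Hence y_h = C1*cos(4*x)*exp(-2*x) + C2*exp(-2*x)*sin(4*x).
Try y_p = A*cos(3*x) + B*sin(3*x). Substituting and equating the coefficients of cos(3x) and sin(3x) gives A = -33/265, B = -36/265, so y_p = -36*sin(3*x)/265 - 33*cos(3*x)/265.

y = -36*sin(3*x)/265 - 33*cos(3*x)/265 + C1*cos(4*x)*exp(-2*x) + C2*exp(-2*x)*sin(4*x)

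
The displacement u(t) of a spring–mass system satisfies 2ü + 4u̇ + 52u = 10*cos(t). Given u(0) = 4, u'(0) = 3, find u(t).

Divide through by 2: u'' + 2u' + 26u = 5*cos(t).
Characteristic equation r² + 2r + 26 = 0 has discriminant (2)² - 4·(26) = -100 < 0, so r = -1 ± 5i.
Hence u_h = C1*cos(5*t)*exp(-t) + C2*exp(-t)*sin(5*t).
Try u_p = A*cos(t) + B*sin(t). Substituting and equating the coefficients of cos(t) and sin(t) gives A = 125/629, B = 10/629, so u_p = 10*sin(t)/629 + 125*cos(t)/629.
General solution: u = 10*sin(t)/629 + 125*cos(t)/629 + C1*cos(5*t)*exp(-t) + C2*exp(-t)*sin(5*t).
Apply the initial conditions: u(0) = 125/629 + C1 = 4 and u'(0) = 10/629 - C1 + 5*C2 = 3. Solving gives C1 = 2391/629, C2 = 4268/3145.

u = 10*sin(t)/629 + 125*cos(t)/629 + 2391*cos(5*t)*exp(-t)/629 + 4268*exp(-t)*sin(5*t)/3145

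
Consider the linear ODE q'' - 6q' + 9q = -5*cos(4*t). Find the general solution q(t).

q = 7*cos(4*t)/125 + 24*sin(4*t)/125 + C1*exp(3*t) + C2*t*exp(3*t)

Characteristic equation r² - 6r + 9 = 0 has discriminant (-6)² - 4·(9) = 0, so r = 3 is a repeated root.
Hence q_h = (C1 + C2*t)*exp(3*t).
Try q_p = A*cos(4*t) + B*sin(4*t). Substituting and equating the coefficients of cos(4t) and sin(4t) gives A = 7/125, B = 24/125, so q_p = 7*cos(4*t)/125 + 24*sin(4*t)/125.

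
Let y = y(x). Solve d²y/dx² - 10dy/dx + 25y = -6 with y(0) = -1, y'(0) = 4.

y = -6/25 - 19*exp(5*x)/25 + 39*x*exp(5*x)/5

Characteristic equation r² - 10r + 25 = 0 has discriminant (-10)² - 4·(25) = 0, so r = 5 is a repeated root.
Hence y_h = (C1 + C2*x)*exp(5*x).
For the particular solution try y_p = A0. Substituting and matching coefficients of each power of x gives A0 = -6/25, so y_p = -6/25.
General solution: y = -6/25 + C1*exp(5*x) + C2*x*exp(5*x).
Apply the initial conditions: y(0) = -6/25 + C1 = -1 and y'(0) = C2 + 5*C1 = 4. Solving gives C1 = -19/25, C2 = 39/5.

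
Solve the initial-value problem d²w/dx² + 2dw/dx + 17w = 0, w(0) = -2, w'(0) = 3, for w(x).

w = -2*cos(4*x)*exp(-x) + exp(-x)*sin(4*x)/4

Characteristic equation r² + 2r + 17 = 0 has discriminant (2)² - 4·(17) = -64 < 0, so r = -1 ± 4i.
Hence w_h = C1*cos(4*x)*exp(-x) + C2*exp(-x)*sin(4*x).
Apply the initial conditions: w(0) = C1 = -2 and w'(0) = -C1 + 4*C2 = 3. Solving gives C1 = -2, C2 = 1/4.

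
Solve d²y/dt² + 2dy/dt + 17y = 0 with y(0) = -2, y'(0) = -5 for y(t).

y = -2*cos(4*t)*exp(-t) - 7*exp(-t)*sin(4*t)/4

Characteristic equation r² + 2r + 17 = 0 has discriminant (2)² - 4·(17) = -64 < 0, so r = -1 ± 4i.
Hence y_h = C1*cos(4*t)*exp(-t) + C2*exp(-t)*sin(4*t).
Apply the initial conditions: y(0) = C1 = -2 and y'(0) = -C1 + 4*C2 = -5. Solving gives C1 = -2, C2 = -7/4.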